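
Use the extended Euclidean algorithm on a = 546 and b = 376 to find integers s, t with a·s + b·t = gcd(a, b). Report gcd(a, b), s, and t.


Euclidean algorithm on (546, 376) — divide until remainder is 0:
  546 = 1 · 376 + 170
  376 = 2 · 170 + 36
  170 = 4 · 36 + 26
  36 = 1 · 26 + 10
  26 = 2 · 10 + 6
  10 = 1 · 6 + 4
  6 = 1 · 4 + 2
  4 = 2 · 2 + 0
gcd(546, 376) = 2.
Track Bezout coefficients alongside the remainders: start with r₀ = 546 = a·1 + b·0 (s = 1, t = 0) and r₁ = 376 = a·0 + b·1 (s = 0, t = 1); each new remainder r_{k+1} = r_{k-1} − q_k·r_k inherits s_{k+1} = s_{k-1} − q_k·s_k, t_{k+1} = t_{k-1} − q_k·t_k, so r_k = a·s_k + b·t_k at every step:
  q = 1: r = 170, s = 1 − 1·0 = 1, t = 0 − 1·1 = -1  (check: 546·1 + 376·(-1) = 170)
  q = 2: r = 36, s = 0 − 2·1 = -2, t = 1 − 2·(-1) = 3  (check: 546·(-2) + 376·3 = 36)
  q = 4: r = 26, s = 1 − 4·(-2) = 9, t = -1 − 4·3 = -13  (check: 546·9 + 376·(-13) = 26)
  q = 1: r = 10, s = -2 − 1·9 = -11, t = 3 − 1·(-13) = 16  (check: 546·(-11) + 376·16 = 10)
  q = 2: r = 6, s = 9 − 2·(-11) = 31, t = -13 − 2·16 = -45  (check: 546·31 + 376·(-45) = 6)
  q = 1: r = 4, s = -11 − 1·31 = -42, t = 16 − 1·(-45) = 61  (check: 546·(-42) + 376·61 = 4)
  q = 1: r = 2, s = 31 − 1·(-42) = 73, t = -45 − 1·61 = -106  (check: 546·73 + 376·(-106) = 2)
The row with r = 2 (the gcd) gives the Bezout coefficients s = 73, t = -106.
Result: 546 · (73) + 376 · (-106) = 2.

gcd(546, 376) = 2; s = 73, t = -106 (check: 546·73 + 376·(-106) = 2).


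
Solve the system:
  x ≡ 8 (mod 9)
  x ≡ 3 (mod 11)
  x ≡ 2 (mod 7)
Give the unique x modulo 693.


Moduli 9, 11, 7 are pairwise coprime; by CRT there is a unique solution modulo M = 9 · 11 · 7 = 693.
Solve pairwise, accumulating the modulus:
  Start with x ≡ 8 (mod 9).
  Combine with x ≡ 3 (mod 11): since gcd(9, 11) = 1, we get a unique residue mod 99.
    Write x = 8 + 9·t and substitute into x ≡ 3 (mod 11): 9·t ≡ 3 − 8 = -5 (mod 11).
    Reduce coefficients mod 11: 9·t ≡ 6 (mod 11).
    The inverse of 9 mod 11 is 5 (since 9·5 = 45 = 4·11 + 1), so t ≡ 5·6 = 30 ≡ 8 (mod 11).
    Then x = 8 + 9·8 = 80, valid modulo lcm(9, 11) = 99: x ≡ 80 (mod 99).
  Combine with x ≡ 2 (mod 7): since gcd(99, 7) = 1, we get a unique residue mod 693.
    Write x = 80 + 99·t and substitute into x ≡ 2 (mod 7): 99·t ≡ 2 − 80 = -78 (mod 7).
    Reduce coefficients mod 7: 1·t ≡ 6 (mod 7).
    So t ≡ 6 (mod 7).
    Then x = 80 + 99·6 = 674, valid modulo lcm(99, 7) = 693: x ≡ 674 (mod 693).
Verify: 674 mod 9 = 8 ✓, 674 mod 11 = 3 ✓, 674 mod 7 = 2 ✓.

x ≡ 674 (mod 693).


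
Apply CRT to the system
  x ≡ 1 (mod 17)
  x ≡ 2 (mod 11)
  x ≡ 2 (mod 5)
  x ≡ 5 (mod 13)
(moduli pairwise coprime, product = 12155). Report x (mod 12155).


Product of moduli M = 17 · 11 · 5 · 13 = 12155.
Merge one congruence at a time:
  Start: x ≡ 1 (mod 17).
  Combine with x ≡ 2 (mod 11); new modulus lcm = 187.
    Write x = 1 + 17·t and substitute into x ≡ 2 (mod 11): 17·t ≡ 2 − 1 = 1 (mod 11).
    Reduce coefficients mod 11: 6·t ≡ 1 (mod 11).
    The inverse of 6 mod 11 is 2 (since 6·2 = 12 = 1·11 + 1), so t ≡ 2·1 = 2 ≡ 2 (mod 11).
    Then x = 1 + 17·2 = 35, valid modulo lcm(17, 11) = 187: x ≡ 35 (mod 187).
  Combine with x ≡ 2 (mod 5); new modulus lcm = 935.
    Write x = 35 + 187·t and substitute into x ≡ 2 (mod 5): 187·t ≡ 2 − 35 = -33 (mod 5).
    Reduce coefficients mod 5: 2·t ≡ 2 (mod 5).
    The inverse of 2 mod 5 is 3 (since 2·3 = 6 = 1·5 + 1), so t ≡ 3·2 = 6 ≡ 1 (mod 5).
    Then x = 35 + 187·1 = 222, valid modulo lcm(187, 5) = 935: x ≡ 222 (mod 935).
  Combine with x ≡ 5 (mod 13); new modulus lcm = 12155.
    Write x = 222 + 935·t and substitute into x ≡ 5 (mod 13): 935·t ≡ 5 − 222 = -217 (mod 13).
    Reduce coefficients mod 13: 12·t ≡ 4 (mod 13).
    The inverse of 12 mod 13 is 12 (since 12·12 = 144 = 11·13 + 1), so t ≡ 12·4 = 48 ≡ 9 (mod 13).
    Then x = 222 + 935·9 = 8637, valid modulo lcm(935, 13) = 12155: x ≡ 8637 (mod 12155).
Verify against each original: 8637 mod 17 = 1, 8637 mod 11 = 2, 8637 mod 5 = 2, 8637 mod 13 = 5.

x ≡ 8637 (mod 12155).


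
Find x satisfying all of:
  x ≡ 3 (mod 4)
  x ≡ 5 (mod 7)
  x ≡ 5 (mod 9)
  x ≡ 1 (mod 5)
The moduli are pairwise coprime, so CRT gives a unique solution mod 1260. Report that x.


Product of moduli M = 4 · 7 · 9 · 5 = 1260.
Merge one congruence at a time:
  Start: x ≡ 3 (mod 4).
  Combine with x ≡ 5 (mod 7); new modulus lcm = 28.
    Write x = 3 + 4·t and substitute into x ≡ 5 (mod 7): 4·t ≡ 5 − 3 = 2 (mod 7).
    The inverse of 4 mod 7 is 2 (since 4·2 = 8 = 1·7 + 1), so t ≡ 2·2 = 4 ≡ 4 (mod 7).
    Then x = 3 + 4·4 = 19, valid modulo lcm(4, 7) = 28: x ≡ 19 (mod 28).
  Combine with x ≡ 5 (mod 9); new modulus lcm = 252.
    Write x = 19 + 28·t and substitute into x ≡ 5 (mod 9): 28·t ≡ 5 − 19 = -14 (mod 9).
    Reduce coefficients mod 9: 1·t ≡ 4 (mod 9).
    So t ≡ 4 (mod 9).
    Then x = 19 + 28·4 = 131, valid modulo lcm(28, 9) = 252: x ≡ 131 (mod 252).
  Combine with x ≡ 1 (mod 5); new modulus lcm = 1260.
    Write x = 131 + 252·t and substitute into x ≡ 1 (mod 5): 252·t ≡ 1 − 131 = -130 (mod 5).
    Reduce coefficients mod 5: 2·t ≡ 0 (mod 5).
    The inverse of 2 mod 5 is 3 (since 2·3 = 6 = 1·5 + 1), so t ≡ 3·0 = 0 ≡ 0 (mod 5).
    Then x = 131 + 252·0 = 131, valid modulo lcm(252, 5) = 1260: x ≡ 131 (mod 1260).
Verify against each original: 131 mod 4 = 3, 131 mod 7 = 5, 131 mod 9 = 5, 131 mod 5 = 1.

x ≡ 131 (mod 1260).


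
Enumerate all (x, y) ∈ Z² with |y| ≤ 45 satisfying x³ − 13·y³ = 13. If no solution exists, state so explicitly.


The equation is x³ - 13y³ = 13. For fixed y, x³ = 13·y³ + 13, so a solution requires the RHS to be a perfect cube.
Strategy: iterate y from -45 to 45, compute RHS = 13·y³ + 13, and check whether it is a (positive or negative) perfect cube.
Check small values of y:
  y = 0: RHS = 13 is not a perfect cube.
  y = 1: RHS = 26 is not a perfect cube.
  y = -1: RHS = 0 = (0)³ ⇒ x = 0 works.
  y = 2: RHS = 117 is not a perfect cube.
  y = -2: RHS = -91 is not a perfect cube.
  y = 3: RHS = 364 is not a perfect cube.
  y = -3: RHS = -338 is not a perfect cube.
Continuing the search up to |y| = 45 finds no further solutions beyond those listed.
Collected solutions: (0, -1).

Solutions (with |y| ≤ 45): (0, -1).


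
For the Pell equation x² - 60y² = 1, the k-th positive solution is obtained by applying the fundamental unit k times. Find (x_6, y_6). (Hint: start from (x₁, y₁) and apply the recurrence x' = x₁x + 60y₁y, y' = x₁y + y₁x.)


Step 1: Find the fundamental solution (x₁, y₁) of x² - 60y² = 1.
  Expand √60 as a continued fraction. a₀ = ⌊√60⌋ = 7; iterate m_{k+1} = d_k·a_k − m_k, d_{k+1} = (60 − m_{k+1}²)/d_k, a_{k+1} = ⌊(a₀ + m_{k+1})/d_{k+1}⌋ (starting m₀ = 0, d₀ = 1), with convergents p_k = a_k·p_{k-1} + p_{k-2}, q_k = a_k·q_{k-1} + q_{k-2} (p₋₁ = 1, q₋₁ = 0):
  k = 0: a₀ = 7; p₀/q₀ = 7/1; p₀² − 60·q₀² = 49 − 60 = -11.
  k = 1: m = 7, d = 11, a = ⌊(7 + 7)/11⌋ = 1; p/q = (1·7 + 1)/(1·1 + 0) = 8/1; p² − 60·q² = 64 − 60 = 4.
  k = 2: m = 4, d = 4, a = ⌊(7 + 4)/4⌋ = 2; p/q = (2·8 + 7)/(2·1 + 1) = 23/3; p² − 60·q² = 529 − 540 = -11.
  k = 3: m = 4, d = 11, a = ⌊(7 + 4)/11⌋ = 1; p/q = (1·23 + 8)/(1·3 + 1) = 31/4; p² − 60·q² = 961 − 960 = 1.
  The first convergent with p² − 60·q² = 1 gives the fundamental solution (x₁, y₁) = (31, 4).
Step 2: Apply the recurrence (x_{n+1}, y_{n+1}) = (x₁x_n + 60y₁y_n, x₁y_n + y₁x_n) repeatedly.
  From (x_1, y_1) = (31, 4): x_2 = 31·31 + 60·4·4 = 1921; y_2 = 31·4 + 4·31 = 248.
  From (x_2, y_2) = (1921, 248): x_3 = 31·1921 + 60·4·248 = 119071; y_3 = 31·248 + 4·1921 = 15372.
  From (x_3, y_3) = (119071, 15372): x_4 = 31·119071 + 60·4·15372 = 7380481; y_4 = 31·15372 + 4·119071 = 952816.
  From (x_4, y_4) = (7380481, 952816): x_5 = 31·7380481 + 60·4·952816 = 457470751; y_5 = 31·952816 + 4·7380481 = 59059220.
  From (x_5, y_5) = (457470751, 59059220): x_6 = 31·457470751 + 60·4·59059220 = 28355806081; y_6 = 31·59059220 + 4·457470751 = 3660718824.
Step 3: Verify x_6² - 60·y_6² = 804051738503276578561 - 804051738503276578560 = 1 (should be 1). ✓

(x_1, y_1) = (31, 4); (x_6, y_6) = (28355806081, 3660718824).


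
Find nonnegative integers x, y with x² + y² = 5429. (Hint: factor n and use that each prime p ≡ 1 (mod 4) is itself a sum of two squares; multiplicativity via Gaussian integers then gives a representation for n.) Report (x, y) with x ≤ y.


Step 1: Factor n = 5429 = 61 · 89.
Step 2: Check the mod-4 condition on each prime factor: 61 ≡ 1 (mod 4), exponent 1; 89 ≡ 1 (mod 4), exponent 1.
All primes ≡ 3 (mod 4) appear to even exponent (or don't appear), so by the two-squares theorem n IS expressible as a sum of two squares.
Step 3: Build a representation. Here n = 61 · 89 is a product of primes ≡ 1 (mod 4). Each prime p ≡ 1 (mod 4) is itself a sum of two squares; find a² by testing p − a² for a perfect square:
  61: 61 − 1² = 60, 61 − 2² = 57, 61 − 3² = 52, 61 − 4² = 45, 61 − 5² = 36 = 6² ⇒ 61 = 5² + 6².
  89: 89 − 1² = 88, 89 − 2² = 85, 89 − 3² = 80, 89 − 4² = 73, 89 − 5² = 64 = 8² ⇒ 89 = 5² + 8².
  Combine using the Brahmagupta–Fibonacci identity (a² + b²)(c² + d²) = (ac − bd)² + (ad + bc)² = (ac + bd)² + (ad − bc)²:
  61 · 89 = 5429: from (5² + 6²)(5² + 8²), take (5·5 − 6·8, 5·8 + 6·5) = (25 − 48, 40 + 30) = (-23, 70); dropping signs (only squares matter) gives (23, 70); check 23² + 70² = 529 + 4900 = 5429 ✓.
Step 4: Order so x ≤ y and verify: 23² + 70² = 529 + 4900 = 5429 = n. ✓

n = 5429 = 23² + 70² (one valid representation with x ≤ y).


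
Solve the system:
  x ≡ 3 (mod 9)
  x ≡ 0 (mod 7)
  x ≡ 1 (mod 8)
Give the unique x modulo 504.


Moduli 9, 7, 8 are pairwise coprime; by CRT there is a unique solution modulo M = 9 · 7 · 8 = 504.
Solve pairwise, accumulating the modulus:
  Start with x ≡ 3 (mod 9).
  Combine with x ≡ 0 (mod 7): since gcd(9, 7) = 1, we get a unique residue mod 63.
    Write x = 3 + 9·t and substitute into x ≡ 0 (mod 7): 9·t ≡ 0 − 3 = -3 (mod 7).
    Reduce coefficients mod 7: 2·t ≡ 4 (mod 7).
    The inverse of 2 mod 7 is 4 (since 2·4 = 8 = 1·7 + 1), so t ≡ 4·4 = 16 ≡ 2 (mod 7).
    Then x = 3 + 9·2 = 21, valid modulo lcm(9, 7) = 63: x ≡ 21 (mod 63).
  Combine with x ≡ 1 (mod 8): since gcd(63, 8) = 1, we get a unique residue mod 504.
    Write x = 21 + 63·t and substitute into x ≡ 1 (mod 8): 63·t ≡ 1 − 21 = -20 (mod 8).
    Reduce coefficients mod 8: 7·t ≡ 4 (mod 8).
    The inverse of 7 mod 8 is 7 (since 7·7 = 49 = 6·8 + 1), so t ≡ 7·4 = 28 ≡ 4 (mod 8).
    Then x = 21 + 63·4 = 273, valid modulo lcm(63, 8) = 504: x ≡ 273 (mod 504).
Verify: 273 mod 9 = 3 ✓, 273 mod 7 = 0 ✓, 273 mod 8 = 1 ✓.

x ≡ 273 (mod 504).


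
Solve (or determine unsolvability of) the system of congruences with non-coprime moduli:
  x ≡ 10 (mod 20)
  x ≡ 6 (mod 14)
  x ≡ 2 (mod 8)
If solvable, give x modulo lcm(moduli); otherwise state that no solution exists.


Moduli 20, 14, 8 are not pairwise coprime, so CRT works modulo lcm(m_i) when all pairwise compatibility conditions hold.
Pairwise compatibility: gcd(m_i, m_j) must divide a_i - a_j for every pair.
Merge one congruence at a time:
  Start: x ≡ 10 (mod 20).
  Combine with x ≡ 6 (mod 14): gcd(20, 14) = 2; 6 - 10 = -4, which IS divisible by 2, so compatible.
    Write x = 10 + 20·t and substitute into x ≡ 6 (mod 14): 20·t ≡ 6 − 10 = -4 (mod 14).
    Divide the congruence (and modulus) by g = 2: 10·t ≡ -2 (mod 7).
    Reduce coefficients mod 7: 3·t ≡ 5 (mod 7).
    The inverse of 3 mod 7 is 5 (since 3·5 = 15 = 2·7 + 1), so t ≡ 5·5 = 25 ≡ 4 (mod 7).
    Then x = 10 + 20·4 = 90, valid modulo lcm(20, 14) = 140: x ≡ 90 (mod 140).
  Combine with x ≡ 2 (mod 8): gcd(140, 8) = 4; 2 - 90 = -88, which IS divisible by 4, so compatible.
    Write x = 90 + 140·t and substitute into x ≡ 2 (mod 8): 140·t ≡ 2 − 90 = -88 (mod 8).
    Divide the congruence (and modulus) by g = 4: 35·t ≡ -22 (mod 2).
    Reduce coefficients mod 2: 1·t ≡ 0 (mod 2).
    So t ≡ 0 (mod 2).
    Then x = 90 + 140·0 = 90, valid modulo lcm(140, 8) = 280: x ≡ 90 (mod 280).
Verify: 90 mod 20 = 10, 90 mod 14 = 6, 90 mod 8 = 2.

x ≡ 90 (mod 280).


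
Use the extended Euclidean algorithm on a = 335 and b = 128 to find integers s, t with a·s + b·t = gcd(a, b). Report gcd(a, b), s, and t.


Euclidean algorithm on (335, 128) — divide until remainder is 0:
  335 = 2 · 128 + 79
  128 = 1 · 79 + 49
  79 = 1 · 49 + 30
  49 = 1 · 30 + 19
  30 = 1 · 19 + 11
  19 = 1 · 11 + 8
  11 = 1 · 8 + 3
  8 = 2 · 3 + 2
  3 = 1 · 2 + 1
  2 = 2 · 1 + 0
gcd(335, 128) = 1.
Track Bezout coefficients alongside the remainders: start with r₀ = 335 = a·1 + b·0 (s = 1, t = 0) and r₁ = 128 = a·0 + b·1 (s = 0, t = 1); each new remainder r_{k+1} = r_{k-1} − q_k·r_k inherits s_{k+1} = s_{k-1} − q_k·s_k, t_{k+1} = t_{k-1} − q_k·t_k, so r_k = a·s_k + b·t_k at every step:
  q = 2: r = 79, s = 1 − 2·0 = 1, t = 0 − 2·1 = -2  (check: 335·1 + 128·(-2) = 79)
  q = 1: r = 49, s = 0 − 1·1 = -1, t = 1 − 1·(-2) = 3  (check: 335·(-1) + 128·3 = 49)
  q = 1: r = 30, s = 1 − 1·(-1) = 2, t = -2 − 1·3 = -5  (check: 335·2 + 128·(-5) = 30)
  q = 1: r = 19, s = -1 − 1·2 = -3, t = 3 − 1·(-5) = 8  (check: 335·(-3) + 128·8 = 19)
  q = 1: r = 11, s = 2 − 1·(-3) = 5, t = -5 − 1·8 = -13  (check: 335·5 + 128·(-13) = 11)
  q = 1: r = 8, s = -3 − 1·5 = -8, t = 8 − 1·(-13) = 21  (check: 335·(-8) + 128·21 = 8)
  q = 1: r = 3, s = 5 − 1·(-8) = 13, t = -13 − 1·21 = -34  (check: 335·13 + 128·(-34) = 3)
  q = 2: r = 2, s = -8 − 2·13 = -34, t = 21 − 2·(-34) = 89  (check: 335·(-34) + 128·89 = 2)
  q = 1: r = 1, s = 13 − 1·(-34) = 47, t = -34 − 1·89 = -123  (check: 335·47 + 128·(-123) = 1)
The row with r = 1 (the gcd) gives the Bezout coefficients s = 47, t = -123.
Result: 335 · (47) + 128 · (-123) = 1.

gcd(335, 128) = 1; s = 47, t = -123 (check: 335·47 + 128·(-123) = 1).


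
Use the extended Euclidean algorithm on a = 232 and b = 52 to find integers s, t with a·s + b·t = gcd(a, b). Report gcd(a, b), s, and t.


Euclidean algorithm on (232, 52) — divide until remainder is 0:
  232 = 4 · 52 + 24
  52 = 2 · 24 + 4
  24 = 6 · 4 + 0
gcd(232, 52) = 4.
Track Bezout coefficients alongside the remainders: start with r₀ = 232 = a·1 + b·0 (s = 1, t = 0) and r₁ = 52 = a·0 + b·1 (s = 0, t = 1); each new remainder r_{k+1} = r_{k-1} − q_k·r_k inherits s_{k+1} = s_{k-1} − q_k·s_k, t_{k+1} = t_{k-1} − q_k·t_k, so r_k = a·s_k + b·t_k at every step:
  q = 4: r = 24, s = 1 − 4·0 = 1, t = 0 − 4·1 = -4  (check: 232·1 + 52·(-4) = 24)
  q = 2: r = 4, s = 0 − 2·1 = -2, t = 1 − 2·(-4) = 9  (check: 232·(-2) + 52·9 = 4)
The row with r = 4 (the gcd) gives the Bezout coefficients s = -2, t = 9.
Result: 232 · (-2) + 52 · (9) = 4.

gcd(232, 52) = 4; s = -2, t = 9 (check: 232·(-2) + 52·9 = 4).


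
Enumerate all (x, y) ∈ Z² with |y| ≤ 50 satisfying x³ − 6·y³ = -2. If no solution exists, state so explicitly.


The equation is x³ - 6y³ = -2. For fixed y, x³ = 6·y³ − 2, so a solution requires the RHS to be a perfect cube.
Strategy: iterate y from -50 to 50, compute RHS = 6·y³ − 2, and check whether it is a (positive or negative) perfect cube.
Check small values of y:
  y = 0: RHS = -2 is not a perfect cube.
  y = 1: RHS = 4 is not a perfect cube.
  y = -1: RHS = -8 = (-2)³ ⇒ x = -2 works.
  y = 2: RHS = 46 is not a perfect cube.
  y = -2: RHS = -50 is not a perfect cube.
  y = 3: RHS = 160 is not a perfect cube.
  y = -3: RHS = -164 is not a perfect cube.
Continuing the search up to |y| = 50 finds no further solutions beyond those listed.
Collected solutions: (-2, -1).

Solutions (with |y| ≤ 50): (-2, -1).


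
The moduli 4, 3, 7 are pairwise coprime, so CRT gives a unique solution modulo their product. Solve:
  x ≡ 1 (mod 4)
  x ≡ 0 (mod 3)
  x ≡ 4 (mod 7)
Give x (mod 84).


Moduli 4, 3, 7 are pairwise coprime; by CRT there is a unique solution modulo M = 4 · 3 · 7 = 84.
Solve pairwise, accumulating the modulus:
  Start with x ≡ 1 (mod 4).
  Combine with x ≡ 0 (mod 3): since gcd(4, 3) = 1, we get a unique residue mod 12.
    Write x = 1 + 4·t and substitute into x ≡ 0 (mod 3): 4·t ≡ 0 − 1 = -1 (mod 3).
    Reduce coefficients mod 3: 1·t ≡ 2 (mod 3).
    So t ≡ 2 (mod 3).
    Then x = 1 + 4·2 = 9, valid modulo lcm(4, 3) = 12: x ≡ 9 (mod 12).
  Combine with x ≡ 4 (mod 7): since gcd(12, 7) = 1, we get a unique residue mod 84.
    Write x = 9 + 12·t and substitute into x ≡ 4 (mod 7): 12·t ≡ 4 − 9 = -5 (mod 7).
    Reduce coefficients mod 7: 5·t ≡ 2 (mod 7).
    The inverse of 5 mod 7 is 3 (since 5·3 = 15 = 2·7 + 1), so t ≡ 3·2 = 6 ≡ 6 (mod 7).
    Then x = 9 + 12·6 = 81, valid modulo lcm(12, 7) = 84: x ≡ 81 (mod 84).
Verify: 81 mod 4 = 1 ✓, 81 mod 3 = 0 ✓, 81 mod 7 = 4 ✓.

x ≡ 81 (mod 84).


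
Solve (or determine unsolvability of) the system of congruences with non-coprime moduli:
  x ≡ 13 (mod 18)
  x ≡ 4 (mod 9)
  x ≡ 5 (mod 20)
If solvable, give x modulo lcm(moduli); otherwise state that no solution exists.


Moduli 18, 9, 20 are not pairwise coprime, so CRT works modulo lcm(m_i) when all pairwise compatibility conditions hold.
Pairwise compatibility: gcd(m_i, m_j) must divide a_i - a_j for every pair.
Merge one congruence at a time:
  Start: x ≡ 13 (mod 18).
  Combine with x ≡ 4 (mod 9): gcd(18, 9) = 9; 4 - 13 = -9, which IS divisible by 9, so compatible.
    Write x = 13 + 18·t and substitute into x ≡ 4 (mod 9): 18·t ≡ 4 − 13 = -9 (mod 9).
    Divide the congruence (and modulus) by g = 9: 2·t ≡ -1 (mod 1).
    Modulo 1 every t works; take t = 0.
    Then x = 13 + 18·0 = 13, valid modulo lcm(18, 9) = 18: x ≡ 13 (mod 18).
  Combine with x ≡ 5 (mod 20): gcd(18, 20) = 2; 5 - 13 = -8, which IS divisible by 2, so compatible.
    Write x = 13 + 18·t and substitute into x ≡ 5 (mod 20): 18·t ≡ 5 − 13 = -8 (mod 20).
    Divide the congruence (and modulus) by g = 2: 9·t ≡ -4 (mod 10).
    Reduce coefficients mod 10: 9·t ≡ 6 (mod 10).
    The inverse of 9 mod 10 is 9 (since 9·9 = 81 = 8·10 + 1), so t ≡ 9·6 = 54 ≡ 4 (mod 10).
    Then x = 13 + 18·4 = 85, valid modulo lcm(18, 20) = 180: x ≡ 85 (mod 180).
Verify: 85 mod 18 = 13, 85 mod 9 = 4, 85 mod 20 = 5.

x ≡ 85 (mod 180).


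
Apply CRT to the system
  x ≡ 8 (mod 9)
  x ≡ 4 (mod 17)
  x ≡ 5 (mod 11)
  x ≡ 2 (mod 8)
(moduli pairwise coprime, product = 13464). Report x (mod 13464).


Product of moduli M = 9 · 17 · 11 · 8 = 13464.
Merge one congruence at a time:
  Start: x ≡ 8 (mod 9).
  Combine with x ≡ 4 (mod 17); new modulus lcm = 153.
    Write x = 8 + 9·t and substitute into x ≡ 4 (mod 17): 9·t ≡ 4 − 8 = -4 (mod 17).
    Reduce coefficients mod 17: 9·t ≡ 13 (mod 17).
    The inverse of 9 mod 17 is 2 (since 9·2 = 18 = 1·17 + 1), so t ≡ 2·13 = 26 ≡ 9 (mod 17).
    Then x = 8 + 9·9 = 89, valid modulo lcm(9, 17) = 153: x ≡ 89 (mod 153).
  Combine with x ≡ 5 (mod 11); new modulus lcm = 1683.
    Write x = 89 + 153·t and substitute into x ≡ 5 (mod 11): 153·t ≡ 5 − 89 = -84 (mod 11).
    Reduce coefficients mod 11: 10·t ≡ 4 (mod 11).
    The inverse of 10 mod 11 is 10 (since 10·10 = 100 = 9·11 + 1), so t ≡ 10·4 = 40 ≡ 7 (mod 11).
    Then x = 89 + 153·7 = 1160, valid modulo lcm(153, 11) = 1683: x ≡ 1160 (mod 1683).
  Combine with x ≡ 2 (mod 8); new modulus lcm = 13464.
    Write x = 1160 + 1683·t and substitute into x ≡ 2 (mod 8): 1683·t ≡ 2 − 1160 = -1158 (mod 8).
    Reduce coefficients mod 8: 3·t ≡ 2 (mod 8).
    The inverse of 3 mod 8 is 3 (since 3·3 = 9 = 1·8 + 1), so t ≡ 3·2 = 6 ≡ 6 (mod 8).
    Then x = 1160 + 1683·6 = 11258, valid modulo lcm(1683, 8) = 13464: x ≡ 11258 (mod 13464).
Verify against each original: 11258 mod 9 = 8, 11258 mod 17 = 4, 11258 mod 11 = 5, 11258 mod 8 = 2.

x ≡ 11258 (mod 13464).


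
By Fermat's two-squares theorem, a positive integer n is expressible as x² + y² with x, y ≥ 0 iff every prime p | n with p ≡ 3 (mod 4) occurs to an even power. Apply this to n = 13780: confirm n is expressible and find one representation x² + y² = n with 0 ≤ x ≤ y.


Step 1: Factor n = 13780 = 2^2 · 5 · 13 · 53.
Step 2: Check the mod-4 condition on each prime factor: 2 = 2 (special); 5 ≡ 1 (mod 4), exponent 1; 13 ≡ 1 (mod 4), exponent 1; 53 ≡ 1 (mod 4), exponent 1.
All primes ≡ 3 (mod 4) appear to even exponent (or don't appear), so by the two-squares theorem n IS expressible as a sum of two squares.
Step 3: Build a representation. Group n = k² · m with k = 2 and m = 5 · 13 · 53 = 3445 (a product of primes ≡ 1 (mod 4)); a representation of m scales to one of n via (k·x)² + (k·y)² = k²(x² + y²). Each prime p ≡ 1 (mod 4) is itself a sum of two squares; find a² by testing p − a² for a perfect square:
  5: 5 − 1² = 4 = 2² ⇒ 5 = 1² + 2².
  13: 13 − 1² = 12, 13 − 2² = 9 = 3² ⇒ 13 = 2² + 3².
  53: 53 − 1² = 52, 53 − 2² = 49 = 7² ⇒ 53 = 2² + 7².
  Combine using the Brahmagupta–Fibonacci identity (a² + b²)(c² + d²) = (ac − bd)² + (ad + bc)² = (ac + bd)² + (ad − bc)²:
  5 · 13 = 65: from (1² + 2²)(2² + 3²), take (1·2 − 2·3, 1·3 + 2·2) = (2 − 6, 3 + 4) = (-4, 7); dropping signs (only squares matter) gives (4, 7); check 4² + 7² = 16 + 49 = 65 ✓.
  65 · 53 = 3445: from (4² + 7²)(2² + 7²), take (4·2 − 7·7, 4·7 + 7·2) = (8 − 49, 28 + 14) = (-41, 42); dropping signs (only squares matter) gives (41, 42); check 41² + 42² = 1681 + 1764 = 3445 ✓.
  Scale by k = 2: (2·41, 2·42) = (82, 84).
Step 4: Order so x ≤ y and verify: 82² + 84² = 6724 + 7056 = 13780 = n. ✓

n = 13780 = 82² + 84² (one valid representation with x ≤ y).


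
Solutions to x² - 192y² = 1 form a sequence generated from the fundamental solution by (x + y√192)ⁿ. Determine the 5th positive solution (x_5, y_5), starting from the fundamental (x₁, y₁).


Step 1: Find the fundamental solution (x₁, y₁) of x² - 192y² = 1.
  Expand √192 as a continued fraction. a₀ = ⌊√192⌋ = 13; iterate m_{k+1} = d_k·a_k − m_k, d_{k+1} = (192 − m_{k+1}²)/d_k, a_{k+1} = ⌊(a₀ + m_{k+1})/d_{k+1}⌋ (starting m₀ = 0, d₀ = 1), with convergents p_k = a_k·p_{k-1} + p_{k-2}, q_k = a_k·q_{k-1} + q_{k-2} (p₋₁ = 1, q₋₁ = 0):
  k = 0: a₀ = 13; p₀/q₀ = 13/1; p₀² − 192·q₀² = 169 − 192 = -23.
  k = 1: m = 13, d = 23, a = ⌊(13 + 13)/23⌋ = 1; p/q = (1·13 + 1)/(1·1 + 0) = 14/1; p² − 192·q² = 196 − 192 = 4.
  k = 2: m = 10, d = 4, a = ⌊(13 + 10)/4⌋ = 5; p/q = (5·14 + 13)/(5·1 + 1) = 83/6; p² − 192·q² = 6889 − 6912 = -23.
  k = 3: m = 10, d = 23, a = ⌊(13 + 10)/23⌋ = 1; p/q = (1·83 + 14)/(1·6 + 1) = 97/7; p² − 192·q² = 9409 − 9408 = 1.
  The first convergent with p² − 192·q² = 1 gives the fundamental solution (x₁, y₁) = (97, 7).
Step 2: Apply the recurrence (x_{n+1}, y_{n+1}) = (x₁x_n + 192y₁y_n, x₁y_n + y₁x_n) repeatedly.
  From (x_1, y_1) = (97, 7): x_2 = 97·97 + 192·7·7 = 18817; y_2 = 97·7 + 7·97 = 1358.
  From (x_2, y_2) = (18817, 1358): x_3 = 97·18817 + 192·7·1358 = 3650401; y_3 = 97·1358 + 7·18817 = 263445.
  From (x_3, y_3) = (3650401, 263445): x_4 = 97·3650401 + 192·7·263445 = 708158977; y_4 = 97·263445 + 7·3650401 = 51106972.
  From (x_4, y_4) = (708158977, 51106972): x_5 = 97·708158977 + 192·7·51106972 = 137379191137; y_5 = 97·51106972 + 7·708158977 = 9914489123.
Step 3: Verify x_5² - 192·y_5² = 18873042157456379352769 - 18873042157456379352768 = 1 (should be 1). ✓

(x_1, y_1) = (97, 7); (x_5, y_5) = (137379191137, 9914489123).


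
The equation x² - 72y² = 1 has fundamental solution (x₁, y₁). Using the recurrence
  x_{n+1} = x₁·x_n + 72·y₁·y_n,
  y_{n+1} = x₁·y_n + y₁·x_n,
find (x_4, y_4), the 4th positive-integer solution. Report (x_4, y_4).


Step 1: Find the fundamental solution (x₁, y₁) of x² - 72y² = 1.
  Expand √72 as a continued fraction. a₀ = ⌊√72⌋ = 8; iterate m_{k+1} = d_k·a_k − m_k, d_{k+1} = (72 − m_{k+1}²)/d_k, a_{k+1} = ⌊(a₀ + m_{k+1})/d_{k+1}⌋ (starting m₀ = 0, d₀ = 1), with convergents p_k = a_k·p_{k-1} + p_{k-2}, q_k = a_k·q_{k-1} + q_{k-2} (p₋₁ = 1, q₋₁ = 0):
  k = 0: a₀ = 8; p₀/q₀ = 8/1; p₀² − 72·q₀² = 64 − 72 = -8.
  k = 1: m = 8, d = 8, a = ⌊(8 + 8)/8⌋ = 2; p/q = (2·8 + 1)/(2·1 + 0) = 17/2; p² − 72·q² = 289 − 288 = 1.
  The first convergent with p² − 72·q² = 1 gives the fundamental solution (x₁, y₁) = (17, 2).
Step 2: Apply the recurrence (x_{n+1}, y_{n+1}) = (x₁x_n + 72y₁y_n, x₁y_n + y₁x_n) repeatedly.
  From (x_1, y_1) = (17, 2): x_2 = 17·17 + 72·2·2 = 577; y_2 = 17·2 + 2·17 = 68.
  From (x_2, y_2) = (577, 68): x_3 = 17·577 + 72·2·68 = 19601; y_3 = 17·68 + 2·577 = 2310.
  From (x_3, y_3) = (19601, 2310): x_4 = 17·19601 + 72·2·2310 = 665857; y_4 = 17·2310 + 2·19601 = 78472.
Step 3: Verify x_4² - 72·y_4² = 443365544449 - 443365544448 = 1 (should be 1). ✓

(x_1, y_1) = (17, 2); (x_4, y_4) = (665857, 78472).


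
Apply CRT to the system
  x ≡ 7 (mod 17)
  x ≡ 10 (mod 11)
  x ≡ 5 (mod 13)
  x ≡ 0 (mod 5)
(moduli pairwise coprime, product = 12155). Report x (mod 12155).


Product of moduli M = 17 · 11 · 13 · 5 = 12155.
Merge one congruence at a time:
  Start: x ≡ 7 (mod 17).
  Combine with x ≡ 10 (mod 11); new modulus lcm = 187.
    Write x = 7 + 17·t and substitute into x ≡ 10 (mod 11): 17·t ≡ 10 − 7 = 3 (mod 11).
    Reduce coefficients mod 11: 6·t ≡ 3 (mod 11).
    The inverse of 6 mod 11 is 2 (since 6·2 = 12 = 1·11 + 1), so t ≡ 2·3 = 6 ≡ 6 (mod 11).
    Then x = 7 + 17·6 = 109, valid modulo lcm(17, 11) = 187: x ≡ 109 (mod 187).
  Combine with x ≡ 5 (mod 13); new modulus lcm = 2431.
    Write x = 109 + 187·t and substitute into x ≡ 5 (mod 13): 187·t ≡ 5 − 109 = -104 (mod 13).
    Reduce coefficients mod 13: 5·t ≡ 0 (mod 13).
    The inverse of 5 mod 13 is 8 (since 5·8 = 40 = 3·13 + 1), so t ≡ 8·0 = 0 ≡ 0 (mod 13).
    Then x = 109 + 187·0 = 109, valid modulo lcm(187, 13) = 2431: x ≡ 109 (mod 2431).
  Combine with x ≡ 0 (mod 5); new modulus lcm = 12155.
    Write x = 109 + 2431·t and substitute into x ≡ 0 (mod 5): 2431·t ≡ 0 − 109 = -109 (mod 5).
    Reduce coefficients mod 5: 1·t ≡ 1 (mod 5).
    So t ≡ 1 (mod 5).
    Then x = 109 + 2431·1 = 2540, valid modulo lcm(2431, 5) = 12155: x ≡ 2540 (mod 12155).
Verify against each original: 2540 mod 17 = 7, 2540 mod 11 = 10, 2540 mod 13 = 5, 2540 mod 5 = 0.

x ≡ 2540 (mod 12155).


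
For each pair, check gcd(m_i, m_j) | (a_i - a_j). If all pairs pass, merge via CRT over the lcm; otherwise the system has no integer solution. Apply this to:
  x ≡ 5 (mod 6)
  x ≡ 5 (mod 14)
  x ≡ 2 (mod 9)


Moduli 6, 14, 9 are not pairwise coprime, so CRT works modulo lcm(m_i) when all pairwise compatibility conditions hold.
Pairwise compatibility: gcd(m_i, m_j) must divide a_i - a_j for every pair.
Merge one congruence at a time:
  Start: x ≡ 5 (mod 6).
  Combine with x ≡ 5 (mod 14): gcd(6, 14) = 2; 5 - 5 = 0, which IS divisible by 2, so compatible.
    Write x = 5 + 6·t and substitute into x ≡ 5 (mod 14): 6·t ≡ 5 − 5 = 0 (mod 14).
    Divide the congruence (and modulus) by g = 2: 3·t ≡ 0 (mod 7).
    The inverse of 3 mod 7 is 5 (since 3·5 = 15 = 2·7 + 1), so t ≡ 5·0 = 0 ≡ 0 (mod 7).
    Then x = 5 + 6·0 = 5, valid modulo lcm(6, 14) = 42: x ≡ 5 (mod 42).
  Combine with x ≡ 2 (mod 9): gcd(42, 9) = 3; 2 - 5 = -3, which IS divisible by 3, so compatible.
    Write x = 5 + 42·t and substitute into x ≡ 2 (mod 9): 42·t ≡ 2 − 5 = -3 (mod 9).
    Divide the congruence (and modulus) by g = 3: 14·t ≡ -1 (mod 3).
    Reduce coefficients mod 3: 2·t ≡ 2 (mod 3).
    The inverse of 2 mod 3 is 2 (since 2·2 = 4 = 1·3 + 1), so t ≡ 2·2 = 4 ≡ 1 (mod 3).
    Then x = 5 + 42·1 = 47, valid modulo lcm(42, 9) = 126: x ≡ 47 (mod 126).
Verify: 47 mod 6 = 5, 47 mod 14 = 5, 47 mod 9 = 2.

x ≡ 47 (mod 126).


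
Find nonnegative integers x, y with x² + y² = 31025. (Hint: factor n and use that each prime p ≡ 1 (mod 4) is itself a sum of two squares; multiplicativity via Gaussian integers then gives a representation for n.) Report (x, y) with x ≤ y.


Step 1: Factor n = 31025 = 5^2 · 17 · 73.
Step 2: Check the mod-4 condition on each prime factor: 5 ≡ 1 (mod 4), exponent 2; 17 ≡ 1 (mod 4), exponent 1; 73 ≡ 1 (mod 4), exponent 1.
All primes ≡ 3 (mod 4) appear to even exponent (or don't appear), so by the two-squares theorem n IS expressible as a sum of two squares.
Step 3: Build a representation. Group n = k² · m with k = 5 and m = 17 · 73 = 1241 (a product of primes ≡ 1 (mod 4)); a representation of m scales to one of n via (k·x)² + (k·y)² = k²(x² + y²). Each prime p ≡ 1 (mod 4) is itself a sum of two squares; find a² by testing p − a² for a perfect square:
  17: 17 − 1² = 16 = 4² ⇒ 17 = 1² + 4².
  73: 73 − 1² = 72, 73 − 2² = 69, 73 − 3² = 64 = 8² ⇒ 73 = 3² + 8².
  Combine using the Brahmagupta–Fibonacci identity (a² + b²)(c² + d²) = (ac − bd)² + (ad + bc)² = (ac + bd)² + (ad − bc)²:
  17 · 73 = 1241: from (1² + 4²)(3² + 8²), take (1·3 − 4·8, 1·8 + 4·3) = (3 − 32, 8 + 12) = (-29, 20); dropping signs (only squares matter) gives (29, 20); check 29² + 20² = 841 + 400 = 1241 ✓.
  Scale by k = 5: (5·29, 5·20) = (145, 100).
Step 4: Order so x ≤ y and verify: 100² + 145² = 10000 + 21025 = 31025 = n. ✓

n = 31025 = 100² + 145² (one valid representation with x ≤ y).


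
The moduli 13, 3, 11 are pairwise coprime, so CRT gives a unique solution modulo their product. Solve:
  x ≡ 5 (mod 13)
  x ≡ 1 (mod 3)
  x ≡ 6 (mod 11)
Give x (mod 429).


Moduli 13, 3, 11 are pairwise coprime; by CRT there is a unique solution modulo M = 13 · 3 · 11 = 429.
Solve pairwise, accumulating the modulus:
  Start with x ≡ 5 (mod 13).
  Combine with x ≡ 1 (mod 3): since gcd(13, 3) = 1, we get a unique residue mod 39.
    Write x = 5 + 13·t and substitute into x ≡ 1 (mod 3): 13·t ≡ 1 − 5 = -4 (mod 3).
    Reduce coefficients mod 3: 1·t ≡ 2 (mod 3).
    So t ≡ 2 (mod 3).
    Then x = 5 + 13·2 = 31, valid modulo lcm(13, 3) = 39: x ≡ 31 (mod 39).
  Combine with x ≡ 6 (mod 11): since gcd(39, 11) = 1, we get a unique residue mod 429.
    Write x = 31 + 39·t and substitute into x ≡ 6 (mod 11): 39·t ≡ 6 − 31 = -25 (mod 11).
    Reduce coefficients mod 11: 6·t ≡ 8 (mod 11).
    The inverse of 6 mod 11 is 2 (since 6·2 = 12 = 1·11 + 1), so t ≡ 2·8 = 16 ≡ 5 (mod 11).
    Then x = 31 + 39·5 = 226, valid modulo lcm(39, 11) = 429: x ≡ 226 (mod 429).
Verify: 226 mod 13 = 5 ✓, 226 mod 3 = 1 ✓, 226 mod 11 = 6 ✓.

x ≡ 226 (mod 429).


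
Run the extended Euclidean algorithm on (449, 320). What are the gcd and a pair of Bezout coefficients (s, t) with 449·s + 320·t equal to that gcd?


Euclidean algorithm on (449, 320) — divide until remainder is 0:
  449 = 1 · 320 + 129
  320 = 2 · 129 + 62
  129 = 2 · 62 + 5
  62 = 12 · 5 + 2
  5 = 2 · 2 + 1
  2 = 2 · 1 + 0
gcd(449, 320) = 1.
Track Bezout coefficients alongside the remainders: start with r₀ = 449 = a·1 + b·0 (s = 1, t = 0) and r₁ = 320 = a·0 + b·1 (s = 0, t = 1); each new remainder r_{k+1} = r_{k-1} − q_k·r_k inherits s_{k+1} = s_{k-1} − q_k·s_k, t_{k+1} = t_{k-1} − q_k·t_k, so r_k = a·s_k + b·t_k at every step:
  q = 1: r = 129, s = 1 − 1·0 = 1, t = 0 − 1·1 = -1  (check: 449·1 + 320·(-1) = 129)
  q = 2: r = 62, s = 0 − 2·1 = -2, t = 1 − 2·(-1) = 3  (check: 449·(-2) + 320·3 = 62)
  q = 2: r = 5, s = 1 − 2·(-2) = 5, t = -1 − 2·3 = -7  (check: 449·5 + 320·(-7) = 5)
  q = 12: r = 2, s = -2 − 12·5 = -62, t = 3 − 12·(-7) = 87  (check: 449·(-62) + 320·87 = 2)
  q = 2: r = 1, s = 5 − 2·(-62) = 129, t = -7 − 2·87 = -181  (check: 449·129 + 320·(-181) = 1)
The row with r = 1 (the gcd) gives the Bezout coefficients s = 129, t = -181.
Result: 449 · (129) + 320 · (-181) = 1.

gcd(449, 320) = 1; s = 129, t = -181 (check: 449·129 + 320·(-181) = 1).


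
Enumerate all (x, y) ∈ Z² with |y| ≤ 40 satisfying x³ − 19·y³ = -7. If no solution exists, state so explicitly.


The equation is x³ - 19y³ = -7. For fixed y, x³ = 19·y³ − 7, so a solution requires the RHS to be a perfect cube.
Strategy: iterate y from -40 to 40, compute RHS = 19·y³ − 7, and check whether it is a (positive or negative) perfect cube.
Check small values of y:
  y = 0: RHS = -7 is not a perfect cube.
  y = 1: RHS = 12 is not a perfect cube.
  y = -1: RHS = -26 is not a perfect cube.
  y = 2: RHS = 145 is not a perfect cube.
  y = -2: RHS = -159 is not a perfect cube.
  y = 3: RHS = 506 is not a perfect cube.
  y = -3: RHS = -520 is not a perfect cube.
Continuing the search up to |y| = 40 finds no solutions either.
No (x, y) in the scanned range satisfies the equation.

No integer solutions with |y| ≤ 40.


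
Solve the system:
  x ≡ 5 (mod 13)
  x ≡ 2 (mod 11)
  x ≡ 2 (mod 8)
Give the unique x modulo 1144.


Moduli 13, 11, 8 are pairwise coprime; by CRT there is a unique solution modulo M = 13 · 11 · 8 = 1144.
Solve pairwise, accumulating the modulus:
  Start with x ≡ 5 (mod 13).
  Combine with x ≡ 2 (mod 11): since gcd(13, 11) = 1, we get a unique residue mod 143.
    Write x = 5 + 13·t and substitute into x ≡ 2 (mod 11): 13·t ≡ 2 − 5 = -3 (mod 11).
    Reduce coefficients mod 11: 2·t ≡ 8 (mod 11).
    The inverse of 2 mod 11 is 6 (since 2·6 = 12 = 1·11 + 1), so t ≡ 6·8 = 48 ≡ 4 (mod 11).
    Then x = 5 + 13·4 = 57, valid modulo lcm(13, 11) = 143: x ≡ 57 (mod 143).
  Combine with x ≡ 2 (mod 8): since gcd(143, 8) = 1, we get a unique residue mod 1144.
    Write x = 57 + 143·t and substitute into x ≡ 2 (mod 8): 143·t ≡ 2 − 57 = -55 (mod 8).
    Reduce coefficients mod 8: 7·t ≡ 1 (mod 8).
    The inverse of 7 mod 8 is 7 (since 7·7 = 49 = 6·8 + 1), so t ≡ 7·1 = 7 ≡ 7 (mod 8).
    Then x = 57 + 143·7 = 1058, valid modulo lcm(143, 8) = 1144: x ≡ 1058 (mod 1144).
Verify: 1058 mod 13 = 5 ✓, 1058 mod 11 = 2 ✓, 1058 mod 8 = 2 ✓.

x ≡ 1058 (mod 1144).


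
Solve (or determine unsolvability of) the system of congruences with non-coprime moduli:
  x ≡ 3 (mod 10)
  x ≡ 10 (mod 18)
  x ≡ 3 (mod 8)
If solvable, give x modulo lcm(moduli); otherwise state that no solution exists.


Moduli 10, 18, 8 are not pairwise coprime, so CRT works modulo lcm(m_i) when all pairwise compatibility conditions hold.
Pairwise compatibility: gcd(m_i, m_j) must divide a_i - a_j for every pair.
Merge one congruence at a time:
  Start: x ≡ 3 (mod 10).
  Combine with x ≡ 10 (mod 18): gcd(10, 18) = 2, and 10 - 3 = 7 is NOT divisible by 2.
    ⇒ system is inconsistent (no integer solution).

No solution (the system is inconsistent).


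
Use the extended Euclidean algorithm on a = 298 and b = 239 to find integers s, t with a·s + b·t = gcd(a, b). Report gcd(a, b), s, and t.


Euclidean algorithm on (298, 239) — divide until remainder is 0:
  298 = 1 · 239 + 59
  239 = 4 · 59 + 3
  59 = 19 · 3 + 2
  3 = 1 · 2 + 1
  2 = 2 · 1 + 0
gcd(298, 239) = 1.
Track Bezout coefficients alongside the remainders: start with r₀ = 298 = a·1 + b·0 (s = 1, t = 0) and r₁ = 239 = a·0 + b·1 (s = 0, t = 1); each new remainder r_{k+1} = r_{k-1} − q_k·r_k inherits s_{k+1} = s_{k-1} − q_k·s_k, t_{k+1} = t_{k-1} − q_k·t_k, so r_k = a·s_k + b·t_k at every step:
  q = 1: r = 59, s = 1 − 1·0 = 1, t = 0 − 1·1 = -1  (check: 298·1 + 239·(-1) = 59)
  q = 4: r = 3, s = 0 − 4·1 = -4, t = 1 − 4·(-1) = 5  (check: 298·(-4) + 239·5 = 3)
  q = 19: r = 2, s = 1 − 19·(-4) = 77, t = -1 − 19·5 = -96  (check: 298·77 + 239·(-96) = 2)
  q = 1: r = 1, s = -4 − 1·77 = -81, t = 5 − 1·(-96) = 101  (check: 298·(-81) + 239·101 = 1)
The row with r = 1 (the gcd) gives the Bezout coefficients s = -81, t = 101.
Result: 298 · (-81) + 239 · (101) = 1.

gcd(298, 239) = 1; s = -81, t = 101 (check: 298·(-81) + 239·101 = 1).


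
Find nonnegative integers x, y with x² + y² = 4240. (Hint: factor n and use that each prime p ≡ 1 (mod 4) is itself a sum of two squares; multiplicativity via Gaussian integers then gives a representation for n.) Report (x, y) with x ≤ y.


Step 1: Factor n = 4240 = 2^4 · 5 · 53.
Step 2: Check the mod-4 condition on each prime factor: 2 = 2 (special); 5 ≡ 1 (mod 4), exponent 1; 53 ≡ 1 (mod 4), exponent 1.
All primes ≡ 3 (mod 4) appear to even exponent (or don't appear), so by the two-squares theorem n IS expressible as a sum of two squares.
Step 3: Build a representation. Group n = k² · m with k = 4 and m = 5 · 53 = 265 (a product of primes ≡ 1 (mod 4)); a representation of m scales to one of n via (k·x)² + (k·y)² = k²(x² + y²). Each prime p ≡ 1 (mod 4) is itself a sum of two squares; find a² by testing p − a² for a perfect square:
  5: 5 − 1² = 4 = 2² ⇒ 5 = 1² + 2².
  53: 53 − 1² = 52, 53 − 2² = 49 = 7² ⇒ 53 = 2² + 7².
  Combine using the Brahmagupta–Fibonacci identity (a² + b²)(c² + d²) = (ac − bd)² + (ad + bc)² = (ac + bd)² + (ad − bc)²:
  5 · 53 = 265: from (1² + 2²)(2² + 7²), take (1·2 − 2·7, 1·7 + 2·2) = (2 − 14, 7 + 4) = (-12, 11); dropping signs (only squares matter) gives (12, 11); check 12² + 11² = 144 + 121 = 265 ✓.
  Scale by k = 4: (4·12, 4·11) = (48, 44).
Step 4: Order so x ≤ y and verify: 44² + 48² = 1936 + 2304 = 4240 = n. ✓

n = 4240 = 44² + 48² (one valid representation with x ≤ y).


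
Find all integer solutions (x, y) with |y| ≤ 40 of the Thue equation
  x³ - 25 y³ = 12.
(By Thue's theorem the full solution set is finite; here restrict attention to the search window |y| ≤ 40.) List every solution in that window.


The equation is x³ - 25y³ = 12. For fixed y, x³ = 25·y³ + 12, so a solution requires the RHS to be a perfect cube.
Strategy: iterate y from -40 to 40, compute RHS = 25·y³ + 12, and check whether it is a (positive or negative) perfect cube.
Check small values of y:
  y = 0: RHS = 12 is not a perfect cube.
  y = 1: RHS = 37 is not a perfect cube.
  y = -1: RHS = -13 is not a perfect cube.
  y = 2: RHS = 212 is not a perfect cube.
  y = -2: RHS = -188 is not a perfect cube.
  y = 3: RHS = 687 is not a perfect cube.
  y = -3: RHS = -663 is not a perfect cube.
Continuing the search up to |y| = 40 finds no solutions either.
No (x, y) in the scanned range satisfies the equation.

No integer solutions with |y| ≤ 40.


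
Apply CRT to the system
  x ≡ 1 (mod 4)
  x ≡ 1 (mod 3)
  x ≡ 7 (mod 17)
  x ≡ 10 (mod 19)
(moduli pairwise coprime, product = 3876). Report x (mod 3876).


Product of moduli M = 4 · 3 · 17 · 19 = 3876.
Merge one congruence at a time:
  Start: x ≡ 1 (mod 4).
  Combine with x ≡ 1 (mod 3); new modulus lcm = 12.
    Write x = 1 + 4·t and substitute into x ≡ 1 (mod 3): 4·t ≡ 1 − 1 = 0 (mod 3).
    Reduce coefficients mod 3: 1·t ≡ 0 (mod 3).
    So t ≡ 0 (mod 3).
    Then x = 1 + 4·0 = 1, valid modulo lcm(4, 3) = 12: x ≡ 1 (mod 12).
  Combine with x ≡ 7 (mod 17); new modulus lcm = 204.
    Write x = 1 + 12·t and substitute into x ≡ 7 (mod 17): 12·t ≡ 7 − 1 = 6 (mod 17).
    The inverse of 12 mod 17 is 10 (since 12·10 = 120 = 7·17 + 1), so t ≡ 10·6 = 60 ≡ 9 (mod 17).
    Then x = 1 + 12·9 = 109, valid modulo lcm(12, 17) = 204: x ≡ 109 (mod 204).
  Combine with x ≡ 10 (mod 19); new modulus lcm = 3876.
    Write x = 109 + 204·t and substitute into x ≡ 10 (mod 19): 204·t ≡ 10 − 109 = -99 (mod 19).
    Reduce coefficients mod 19: 14·t ≡ 15 (mod 19).
    The inverse of 14 mod 19 is 15 (since 14·15 = 210 = 11·19 + 1), so t ≡ 15·15 = 225 ≡ 16 (mod 19).
    Then x = 109 + 204·16 = 3373, valid modulo lcm(204, 19) = 3876: x ≡ 3373 (mod 3876).
Verify against each original: 3373 mod 4 = 1, 3373 mod 3 = 1, 3373 mod 17 = 7, 3373 mod 19 = 10.

x ≡ 3373 (mod 3876).
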